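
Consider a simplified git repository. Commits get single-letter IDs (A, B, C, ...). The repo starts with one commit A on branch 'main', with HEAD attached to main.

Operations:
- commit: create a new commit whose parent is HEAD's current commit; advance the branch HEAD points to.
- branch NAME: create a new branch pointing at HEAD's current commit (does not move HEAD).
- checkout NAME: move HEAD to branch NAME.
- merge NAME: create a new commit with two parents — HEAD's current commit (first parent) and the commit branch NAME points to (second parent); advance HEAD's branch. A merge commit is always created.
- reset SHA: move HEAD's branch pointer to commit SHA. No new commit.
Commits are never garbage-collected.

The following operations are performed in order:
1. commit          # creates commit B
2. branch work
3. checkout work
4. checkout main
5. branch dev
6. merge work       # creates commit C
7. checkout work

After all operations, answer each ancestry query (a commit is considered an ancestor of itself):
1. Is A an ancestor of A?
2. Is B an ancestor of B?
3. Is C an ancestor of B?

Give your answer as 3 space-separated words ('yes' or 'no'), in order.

After op 1 (commit): HEAD=main@B [main=B]
After op 2 (branch): HEAD=main@B [main=B work=B]
After op 3 (checkout): HEAD=work@B [main=B work=B]
After op 4 (checkout): HEAD=main@B [main=B work=B]
After op 5 (branch): HEAD=main@B [dev=B main=B work=B]
After op 6 (merge): HEAD=main@C [dev=B main=C work=B]
After op 7 (checkout): HEAD=work@B [dev=B main=C work=B]
ancestors(A) = {A}; A in? yes
ancestors(B) = {A,B}; B in? yes
ancestors(B) = {A,B}; C in? no

Answer: yes yes no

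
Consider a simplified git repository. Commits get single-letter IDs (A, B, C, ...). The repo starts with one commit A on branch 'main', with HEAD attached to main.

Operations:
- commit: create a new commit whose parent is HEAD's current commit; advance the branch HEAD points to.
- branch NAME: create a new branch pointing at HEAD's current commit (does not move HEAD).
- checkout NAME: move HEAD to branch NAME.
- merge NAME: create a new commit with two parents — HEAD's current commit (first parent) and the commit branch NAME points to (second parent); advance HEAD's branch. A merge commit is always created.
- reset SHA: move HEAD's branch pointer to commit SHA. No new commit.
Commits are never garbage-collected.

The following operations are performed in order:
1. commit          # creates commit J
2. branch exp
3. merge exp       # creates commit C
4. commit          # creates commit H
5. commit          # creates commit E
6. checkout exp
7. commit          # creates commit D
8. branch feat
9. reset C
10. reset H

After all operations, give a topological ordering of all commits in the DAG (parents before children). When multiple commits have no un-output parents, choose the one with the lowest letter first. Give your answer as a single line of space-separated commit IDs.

After op 1 (commit): HEAD=main@J [main=J]
After op 2 (branch): HEAD=main@J [exp=J main=J]
After op 3 (merge): HEAD=main@C [exp=J main=C]
After op 4 (commit): HEAD=main@H [exp=J main=H]
After op 5 (commit): HEAD=main@E [exp=J main=E]
After op 6 (checkout): HEAD=exp@J [exp=J main=E]
After op 7 (commit): HEAD=exp@D [exp=D main=E]
After op 8 (branch): HEAD=exp@D [exp=D feat=D main=E]
After op 9 (reset): HEAD=exp@C [exp=C feat=D main=E]
After op 10 (reset): HEAD=exp@H [exp=H feat=D main=E]
commit A: parents=[]
commit C: parents=['J', 'J']
commit D: parents=['J']
commit E: parents=['H']
commit H: parents=['C']
commit J: parents=['A']

Answer: A J C D H E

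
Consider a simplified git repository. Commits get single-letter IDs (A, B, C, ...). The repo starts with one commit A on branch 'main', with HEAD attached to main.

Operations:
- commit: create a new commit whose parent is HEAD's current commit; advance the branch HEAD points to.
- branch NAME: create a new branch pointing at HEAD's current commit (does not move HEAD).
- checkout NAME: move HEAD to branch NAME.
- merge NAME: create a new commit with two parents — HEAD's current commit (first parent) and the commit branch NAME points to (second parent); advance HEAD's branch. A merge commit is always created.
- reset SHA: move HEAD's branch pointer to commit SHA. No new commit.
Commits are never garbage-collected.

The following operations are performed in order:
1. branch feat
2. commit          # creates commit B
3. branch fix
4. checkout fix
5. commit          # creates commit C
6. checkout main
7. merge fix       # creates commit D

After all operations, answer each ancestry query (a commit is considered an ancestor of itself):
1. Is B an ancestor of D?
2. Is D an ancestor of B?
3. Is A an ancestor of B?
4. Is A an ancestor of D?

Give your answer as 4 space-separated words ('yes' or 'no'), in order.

Answer: yes no yes yes

Derivation:
After op 1 (branch): HEAD=main@A [feat=A main=A]
After op 2 (commit): HEAD=main@B [feat=A main=B]
After op 3 (branch): HEAD=main@B [feat=A fix=B main=B]
After op 4 (checkout): HEAD=fix@B [feat=A fix=B main=B]
After op 5 (commit): HEAD=fix@C [feat=A fix=C main=B]
After op 6 (checkout): HEAD=main@B [feat=A fix=C main=B]
After op 7 (merge): HEAD=main@D [feat=A fix=C main=D]
ancestors(D) = {A,B,C,D}; B in? yes
ancestors(B) = {A,B}; D in? no
ancestors(B) = {A,B}; A in? yes
ancestors(D) = {A,B,C,D}; A in? yes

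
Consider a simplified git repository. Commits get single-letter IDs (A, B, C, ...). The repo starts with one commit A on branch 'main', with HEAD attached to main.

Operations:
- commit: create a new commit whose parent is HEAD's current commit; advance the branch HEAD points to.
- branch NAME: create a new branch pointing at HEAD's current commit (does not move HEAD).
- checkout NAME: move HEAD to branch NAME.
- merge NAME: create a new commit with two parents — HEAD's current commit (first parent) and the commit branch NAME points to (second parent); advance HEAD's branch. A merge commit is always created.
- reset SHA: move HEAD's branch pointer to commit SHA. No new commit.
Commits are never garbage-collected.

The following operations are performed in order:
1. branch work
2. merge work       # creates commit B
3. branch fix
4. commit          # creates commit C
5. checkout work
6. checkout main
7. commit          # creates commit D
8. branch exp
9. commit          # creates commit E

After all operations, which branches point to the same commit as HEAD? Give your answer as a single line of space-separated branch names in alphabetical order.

After op 1 (branch): HEAD=main@A [main=A work=A]
After op 2 (merge): HEAD=main@B [main=B work=A]
After op 3 (branch): HEAD=main@B [fix=B main=B work=A]
After op 4 (commit): HEAD=main@C [fix=B main=C work=A]
After op 5 (checkout): HEAD=work@A [fix=B main=C work=A]
After op 6 (checkout): HEAD=main@C [fix=B main=C work=A]
After op 7 (commit): HEAD=main@D [fix=B main=D work=A]
After op 8 (branch): HEAD=main@D [exp=D fix=B main=D work=A]
After op 9 (commit): HEAD=main@E [exp=D fix=B main=E work=A]

Answer: main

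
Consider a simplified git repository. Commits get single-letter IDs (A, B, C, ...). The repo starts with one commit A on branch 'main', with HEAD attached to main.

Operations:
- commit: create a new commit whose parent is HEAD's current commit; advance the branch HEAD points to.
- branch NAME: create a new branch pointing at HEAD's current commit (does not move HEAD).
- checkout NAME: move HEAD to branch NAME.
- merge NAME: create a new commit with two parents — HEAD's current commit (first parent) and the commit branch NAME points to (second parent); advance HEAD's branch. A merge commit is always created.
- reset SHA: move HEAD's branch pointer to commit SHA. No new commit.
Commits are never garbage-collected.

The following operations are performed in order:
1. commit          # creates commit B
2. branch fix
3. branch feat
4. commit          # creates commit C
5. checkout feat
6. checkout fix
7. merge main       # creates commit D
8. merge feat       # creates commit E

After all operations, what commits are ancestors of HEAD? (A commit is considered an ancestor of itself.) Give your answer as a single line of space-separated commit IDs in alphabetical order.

Answer: A B C D E

Derivation:
After op 1 (commit): HEAD=main@B [main=B]
After op 2 (branch): HEAD=main@B [fix=B main=B]
After op 3 (branch): HEAD=main@B [feat=B fix=B main=B]
After op 4 (commit): HEAD=main@C [feat=B fix=B main=C]
After op 5 (checkout): HEAD=feat@B [feat=B fix=B main=C]
After op 6 (checkout): HEAD=fix@B [feat=B fix=B main=C]
After op 7 (merge): HEAD=fix@D [feat=B fix=D main=C]
After op 8 (merge): HEAD=fix@E [feat=B fix=E main=C]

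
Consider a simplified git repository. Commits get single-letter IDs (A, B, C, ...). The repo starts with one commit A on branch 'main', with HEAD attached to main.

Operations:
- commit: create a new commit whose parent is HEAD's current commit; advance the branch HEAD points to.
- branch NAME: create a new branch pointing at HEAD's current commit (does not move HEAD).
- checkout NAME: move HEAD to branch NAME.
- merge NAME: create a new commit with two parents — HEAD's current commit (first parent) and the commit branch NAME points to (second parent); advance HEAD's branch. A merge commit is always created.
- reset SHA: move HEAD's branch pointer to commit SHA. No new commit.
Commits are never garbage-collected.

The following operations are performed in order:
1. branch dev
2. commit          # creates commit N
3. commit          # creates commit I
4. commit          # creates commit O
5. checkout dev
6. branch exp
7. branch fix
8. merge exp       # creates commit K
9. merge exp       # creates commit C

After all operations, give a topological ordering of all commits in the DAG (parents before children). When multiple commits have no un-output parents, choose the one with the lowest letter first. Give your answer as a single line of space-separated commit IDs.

After op 1 (branch): HEAD=main@A [dev=A main=A]
After op 2 (commit): HEAD=main@N [dev=A main=N]
After op 3 (commit): HEAD=main@I [dev=A main=I]
After op 4 (commit): HEAD=main@O [dev=A main=O]
After op 5 (checkout): HEAD=dev@A [dev=A main=O]
After op 6 (branch): HEAD=dev@A [dev=A exp=A main=O]
After op 7 (branch): HEAD=dev@A [dev=A exp=A fix=A main=O]
After op 8 (merge): HEAD=dev@K [dev=K exp=A fix=A main=O]
After op 9 (merge): HEAD=dev@C [dev=C exp=A fix=A main=O]
commit A: parents=[]
commit C: parents=['K', 'A']
commit I: parents=['N']
commit K: parents=['A', 'A']
commit N: parents=['A']
commit O: parents=['I']

Answer: A K C N I O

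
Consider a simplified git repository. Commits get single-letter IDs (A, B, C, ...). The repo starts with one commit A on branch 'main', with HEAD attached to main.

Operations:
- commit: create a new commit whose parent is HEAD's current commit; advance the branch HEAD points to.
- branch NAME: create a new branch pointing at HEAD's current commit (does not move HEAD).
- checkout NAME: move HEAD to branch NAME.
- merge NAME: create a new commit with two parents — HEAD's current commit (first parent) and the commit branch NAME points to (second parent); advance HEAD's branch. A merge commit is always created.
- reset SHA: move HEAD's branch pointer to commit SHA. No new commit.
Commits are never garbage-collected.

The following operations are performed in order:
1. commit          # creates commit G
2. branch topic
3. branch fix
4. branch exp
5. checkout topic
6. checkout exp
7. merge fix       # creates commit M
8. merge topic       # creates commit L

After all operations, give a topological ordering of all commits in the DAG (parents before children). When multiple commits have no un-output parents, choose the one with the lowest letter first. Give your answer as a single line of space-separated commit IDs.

After op 1 (commit): HEAD=main@G [main=G]
After op 2 (branch): HEAD=main@G [main=G topic=G]
After op 3 (branch): HEAD=main@G [fix=G main=G topic=G]
After op 4 (branch): HEAD=main@G [exp=G fix=G main=G topic=G]
After op 5 (checkout): HEAD=topic@G [exp=G fix=G main=G topic=G]
After op 6 (checkout): HEAD=exp@G [exp=G fix=G main=G topic=G]
After op 7 (merge): HEAD=exp@M [exp=M fix=G main=G topic=G]
After op 8 (merge): HEAD=exp@L [exp=L fix=G main=G topic=G]
commit A: parents=[]
commit G: parents=['A']
commit L: parents=['M', 'G']
commit M: parents=['G', 'G']

Answer: A G M L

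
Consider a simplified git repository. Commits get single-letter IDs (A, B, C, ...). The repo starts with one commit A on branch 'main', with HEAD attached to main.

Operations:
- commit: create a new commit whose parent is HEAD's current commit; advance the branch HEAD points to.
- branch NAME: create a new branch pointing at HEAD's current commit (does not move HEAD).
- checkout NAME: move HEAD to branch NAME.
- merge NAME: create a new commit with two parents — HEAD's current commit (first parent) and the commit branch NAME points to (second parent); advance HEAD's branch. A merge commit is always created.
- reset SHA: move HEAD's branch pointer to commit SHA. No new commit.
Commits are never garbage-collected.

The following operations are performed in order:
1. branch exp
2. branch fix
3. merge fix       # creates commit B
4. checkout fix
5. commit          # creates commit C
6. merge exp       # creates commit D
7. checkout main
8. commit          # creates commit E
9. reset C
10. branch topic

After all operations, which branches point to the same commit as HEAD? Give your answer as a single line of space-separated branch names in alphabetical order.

Answer: main topic

Derivation:
After op 1 (branch): HEAD=main@A [exp=A main=A]
After op 2 (branch): HEAD=main@A [exp=A fix=A main=A]
After op 3 (merge): HEAD=main@B [exp=A fix=A main=B]
After op 4 (checkout): HEAD=fix@A [exp=A fix=A main=B]
After op 5 (commit): HEAD=fix@C [exp=A fix=C main=B]
After op 6 (merge): HEAD=fix@D [exp=A fix=D main=B]
After op 7 (checkout): HEAD=main@B [exp=A fix=D main=B]
After op 8 (commit): HEAD=main@E [exp=A fix=D main=E]
After op 9 (reset): HEAD=main@C [exp=A fix=D main=C]
After op 10 (branch): HEAD=main@C [exp=A fix=D main=C topic=C]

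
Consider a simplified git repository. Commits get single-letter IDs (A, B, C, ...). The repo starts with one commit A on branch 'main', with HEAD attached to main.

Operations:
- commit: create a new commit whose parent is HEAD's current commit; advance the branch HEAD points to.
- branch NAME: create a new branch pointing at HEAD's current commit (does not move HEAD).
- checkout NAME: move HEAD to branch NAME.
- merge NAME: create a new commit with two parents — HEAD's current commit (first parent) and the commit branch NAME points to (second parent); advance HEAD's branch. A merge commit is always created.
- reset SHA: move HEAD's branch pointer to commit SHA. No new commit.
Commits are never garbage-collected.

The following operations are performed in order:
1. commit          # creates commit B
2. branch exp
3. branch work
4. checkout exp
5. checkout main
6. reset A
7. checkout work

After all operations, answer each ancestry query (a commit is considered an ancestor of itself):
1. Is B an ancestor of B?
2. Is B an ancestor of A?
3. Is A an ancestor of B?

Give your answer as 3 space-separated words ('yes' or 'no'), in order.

Answer: yes no yes

Derivation:
After op 1 (commit): HEAD=main@B [main=B]
After op 2 (branch): HEAD=main@B [exp=B main=B]
After op 3 (branch): HEAD=main@B [exp=B main=B work=B]
After op 4 (checkout): HEAD=exp@B [exp=B main=B work=B]
After op 5 (checkout): HEAD=main@B [exp=B main=B work=B]
After op 6 (reset): HEAD=main@A [exp=B main=A work=B]
After op 7 (checkout): HEAD=work@B [exp=B main=A work=B]
ancestors(B) = {A,B}; B in? yes
ancestors(A) = {A}; B in? no
ancestors(B) = {A,B}; A in? yes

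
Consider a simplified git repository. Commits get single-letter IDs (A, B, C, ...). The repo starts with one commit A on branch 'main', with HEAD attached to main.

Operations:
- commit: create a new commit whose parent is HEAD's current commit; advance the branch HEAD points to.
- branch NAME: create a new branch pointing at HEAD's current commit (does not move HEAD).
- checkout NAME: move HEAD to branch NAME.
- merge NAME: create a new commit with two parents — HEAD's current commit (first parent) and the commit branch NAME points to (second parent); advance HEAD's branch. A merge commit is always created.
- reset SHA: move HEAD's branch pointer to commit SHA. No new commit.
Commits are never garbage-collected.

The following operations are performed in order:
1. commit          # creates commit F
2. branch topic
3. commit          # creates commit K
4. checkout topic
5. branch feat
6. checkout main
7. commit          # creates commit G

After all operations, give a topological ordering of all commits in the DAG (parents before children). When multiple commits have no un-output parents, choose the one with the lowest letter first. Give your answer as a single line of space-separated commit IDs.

Answer: A F K G

Derivation:
After op 1 (commit): HEAD=main@F [main=F]
After op 2 (branch): HEAD=main@F [main=F topic=F]
After op 3 (commit): HEAD=main@K [main=K topic=F]
After op 4 (checkout): HEAD=topic@F [main=K topic=F]
After op 5 (branch): HEAD=topic@F [feat=F main=K topic=F]
After op 6 (checkout): HEAD=main@K [feat=F main=K topic=F]
After op 7 (commit): HEAD=main@G [feat=F main=G topic=F]
commit A: parents=[]
commit F: parents=['A']
commit G: parents=['K']
commit K: parents=['F']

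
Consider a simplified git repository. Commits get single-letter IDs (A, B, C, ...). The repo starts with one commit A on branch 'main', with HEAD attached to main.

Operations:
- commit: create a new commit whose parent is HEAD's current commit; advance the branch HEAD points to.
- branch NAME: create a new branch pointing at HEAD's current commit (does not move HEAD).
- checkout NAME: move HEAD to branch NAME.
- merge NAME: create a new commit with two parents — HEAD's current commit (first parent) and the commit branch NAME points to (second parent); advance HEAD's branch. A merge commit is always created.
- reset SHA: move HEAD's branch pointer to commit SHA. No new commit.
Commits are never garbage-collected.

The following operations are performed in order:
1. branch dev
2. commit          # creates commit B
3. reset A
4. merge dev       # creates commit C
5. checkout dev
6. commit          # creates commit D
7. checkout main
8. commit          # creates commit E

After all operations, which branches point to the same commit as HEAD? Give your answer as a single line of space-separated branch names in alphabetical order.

After op 1 (branch): HEAD=main@A [dev=A main=A]
After op 2 (commit): HEAD=main@B [dev=A main=B]
After op 3 (reset): HEAD=main@A [dev=A main=A]
After op 4 (merge): HEAD=main@C [dev=A main=C]
After op 5 (checkout): HEAD=dev@A [dev=A main=C]
After op 6 (commit): HEAD=dev@D [dev=D main=C]
After op 7 (checkout): HEAD=main@C [dev=D main=C]
After op 8 (commit): HEAD=main@E [dev=D main=E]

Answer: main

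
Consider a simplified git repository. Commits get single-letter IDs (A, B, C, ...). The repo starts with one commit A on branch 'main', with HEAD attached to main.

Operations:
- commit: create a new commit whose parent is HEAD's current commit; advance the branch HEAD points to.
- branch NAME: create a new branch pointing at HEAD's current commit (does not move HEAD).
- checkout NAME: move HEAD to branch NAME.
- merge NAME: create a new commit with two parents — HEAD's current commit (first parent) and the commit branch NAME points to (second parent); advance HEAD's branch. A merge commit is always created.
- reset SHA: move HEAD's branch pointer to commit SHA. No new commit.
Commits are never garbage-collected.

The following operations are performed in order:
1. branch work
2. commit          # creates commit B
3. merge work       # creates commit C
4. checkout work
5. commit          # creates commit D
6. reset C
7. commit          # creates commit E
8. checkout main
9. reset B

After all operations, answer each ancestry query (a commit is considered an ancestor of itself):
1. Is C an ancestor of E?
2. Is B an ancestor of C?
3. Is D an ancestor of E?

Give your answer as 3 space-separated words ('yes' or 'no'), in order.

Answer: yes yes no

Derivation:
After op 1 (branch): HEAD=main@A [main=A work=A]
After op 2 (commit): HEAD=main@B [main=B work=A]
After op 3 (merge): HEAD=main@C [main=C work=A]
After op 4 (checkout): HEAD=work@A [main=C work=A]
After op 5 (commit): HEAD=work@D [main=C work=D]
After op 6 (reset): HEAD=work@C [main=C work=C]
After op 7 (commit): HEAD=work@E [main=C work=E]
After op 8 (checkout): HEAD=main@C [main=C work=E]
After op 9 (reset): HEAD=main@B [main=B work=E]
ancestors(E) = {A,B,C,E}; C in? yes
ancestors(C) = {A,B,C}; B in? yes
ancestors(E) = {A,B,C,E}; D in? no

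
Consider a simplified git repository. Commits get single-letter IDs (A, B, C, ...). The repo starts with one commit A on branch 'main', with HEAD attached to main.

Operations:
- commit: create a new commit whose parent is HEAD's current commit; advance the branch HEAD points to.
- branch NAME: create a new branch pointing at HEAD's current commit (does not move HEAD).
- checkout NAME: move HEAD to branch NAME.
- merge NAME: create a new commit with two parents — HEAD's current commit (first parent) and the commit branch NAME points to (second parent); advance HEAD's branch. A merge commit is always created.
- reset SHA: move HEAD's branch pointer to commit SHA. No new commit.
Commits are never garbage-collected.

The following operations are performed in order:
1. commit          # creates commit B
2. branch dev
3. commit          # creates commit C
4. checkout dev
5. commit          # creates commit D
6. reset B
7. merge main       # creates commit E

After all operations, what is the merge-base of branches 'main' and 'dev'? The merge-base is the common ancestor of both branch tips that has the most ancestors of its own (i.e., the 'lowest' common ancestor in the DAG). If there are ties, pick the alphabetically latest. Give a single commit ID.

After op 1 (commit): HEAD=main@B [main=B]
After op 2 (branch): HEAD=main@B [dev=B main=B]
After op 3 (commit): HEAD=main@C [dev=B main=C]
After op 4 (checkout): HEAD=dev@B [dev=B main=C]
After op 5 (commit): HEAD=dev@D [dev=D main=C]
After op 6 (reset): HEAD=dev@B [dev=B main=C]
After op 7 (merge): HEAD=dev@E [dev=E main=C]
ancestors(main=C): ['A', 'B', 'C']
ancestors(dev=E): ['A', 'B', 'C', 'E']
common: ['A', 'B', 'C']

Answer: C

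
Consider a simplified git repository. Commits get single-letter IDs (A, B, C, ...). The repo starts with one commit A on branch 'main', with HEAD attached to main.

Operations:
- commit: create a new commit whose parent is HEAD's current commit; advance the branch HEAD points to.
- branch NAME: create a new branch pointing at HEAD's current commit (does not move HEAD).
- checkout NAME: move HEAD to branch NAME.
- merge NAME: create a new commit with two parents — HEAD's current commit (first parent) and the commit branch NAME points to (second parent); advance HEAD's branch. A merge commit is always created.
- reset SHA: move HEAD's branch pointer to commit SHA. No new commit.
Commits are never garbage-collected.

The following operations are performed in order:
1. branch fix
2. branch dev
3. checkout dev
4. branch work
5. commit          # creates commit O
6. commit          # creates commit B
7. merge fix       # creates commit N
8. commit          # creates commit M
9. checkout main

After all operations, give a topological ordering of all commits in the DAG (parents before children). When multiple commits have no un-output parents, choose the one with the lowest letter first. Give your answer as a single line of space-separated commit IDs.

Answer: A O B N M

Derivation:
After op 1 (branch): HEAD=main@A [fix=A main=A]
After op 2 (branch): HEAD=main@A [dev=A fix=A main=A]
After op 3 (checkout): HEAD=dev@A [dev=A fix=A main=A]
After op 4 (branch): HEAD=dev@A [dev=A fix=A main=A work=A]
After op 5 (commit): HEAD=dev@O [dev=O fix=A main=A work=A]
After op 6 (commit): HEAD=dev@B [dev=B fix=A main=A work=A]
After op 7 (merge): HEAD=dev@N [dev=N fix=A main=A work=A]
After op 8 (commit): HEAD=dev@M [dev=M fix=A main=A work=A]
After op 9 (checkout): HEAD=main@A [dev=M fix=A main=A work=A]
commit A: parents=[]
commit B: parents=['O']
commit M: parents=['N']
commit N: parents=['B', 'A']
commit O: parents=['A']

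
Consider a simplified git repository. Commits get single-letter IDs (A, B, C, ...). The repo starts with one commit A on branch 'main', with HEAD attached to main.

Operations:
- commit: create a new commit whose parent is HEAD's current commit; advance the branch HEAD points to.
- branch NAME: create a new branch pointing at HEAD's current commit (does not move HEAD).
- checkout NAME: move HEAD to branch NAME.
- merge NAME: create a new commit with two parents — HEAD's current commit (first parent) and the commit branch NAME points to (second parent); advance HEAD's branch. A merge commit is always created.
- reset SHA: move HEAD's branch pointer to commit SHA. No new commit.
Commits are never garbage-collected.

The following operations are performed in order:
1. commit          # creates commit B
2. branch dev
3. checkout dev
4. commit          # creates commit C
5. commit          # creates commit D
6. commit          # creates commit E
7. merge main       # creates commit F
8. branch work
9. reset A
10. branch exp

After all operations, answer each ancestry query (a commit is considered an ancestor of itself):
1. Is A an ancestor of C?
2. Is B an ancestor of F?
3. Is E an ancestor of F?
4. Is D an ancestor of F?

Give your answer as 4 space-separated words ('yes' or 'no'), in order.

Answer: yes yes yes yes

Derivation:
After op 1 (commit): HEAD=main@B [main=B]
After op 2 (branch): HEAD=main@B [dev=B main=B]
After op 3 (checkout): HEAD=dev@B [dev=B main=B]
After op 4 (commit): HEAD=dev@C [dev=C main=B]
After op 5 (commit): HEAD=dev@D [dev=D main=B]
After op 6 (commit): HEAD=dev@E [dev=E main=B]
After op 7 (merge): HEAD=dev@F [dev=F main=B]
After op 8 (branch): HEAD=dev@F [dev=F main=B work=F]
After op 9 (reset): HEAD=dev@A [dev=A main=B work=F]
After op 10 (branch): HEAD=dev@A [dev=A exp=A main=B work=F]
ancestors(C) = {A,B,C}; A in? yes
ancestors(F) = {A,B,C,D,E,F}; B in? yes
ancestors(F) = {A,B,C,D,E,F}; E in? yes
ancestors(F) = {A,B,C,D,E,F}; D in? yes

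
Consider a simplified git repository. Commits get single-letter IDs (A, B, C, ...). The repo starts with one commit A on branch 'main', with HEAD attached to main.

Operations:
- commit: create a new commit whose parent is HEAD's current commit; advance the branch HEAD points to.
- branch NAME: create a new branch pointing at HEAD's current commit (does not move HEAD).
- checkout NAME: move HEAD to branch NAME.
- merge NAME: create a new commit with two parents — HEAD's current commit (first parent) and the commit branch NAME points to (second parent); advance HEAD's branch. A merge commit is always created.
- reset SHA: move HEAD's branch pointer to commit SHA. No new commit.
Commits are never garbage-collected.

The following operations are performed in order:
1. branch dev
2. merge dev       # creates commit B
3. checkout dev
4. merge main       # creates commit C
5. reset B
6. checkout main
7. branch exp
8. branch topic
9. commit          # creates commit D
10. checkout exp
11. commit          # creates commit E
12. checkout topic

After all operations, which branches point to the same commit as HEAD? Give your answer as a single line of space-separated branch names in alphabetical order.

After op 1 (branch): HEAD=main@A [dev=A main=A]
After op 2 (merge): HEAD=main@B [dev=A main=B]
After op 3 (checkout): HEAD=dev@A [dev=A main=B]
After op 4 (merge): HEAD=dev@C [dev=C main=B]
After op 5 (reset): HEAD=dev@B [dev=B main=B]
After op 6 (checkout): HEAD=main@B [dev=B main=B]
After op 7 (branch): HEAD=main@B [dev=B exp=B main=B]
After op 8 (branch): HEAD=main@B [dev=B exp=B main=B topic=B]
After op 9 (commit): HEAD=main@D [dev=B exp=B main=D topic=B]
After op 10 (checkout): HEAD=exp@B [dev=B exp=B main=D topic=B]
After op 11 (commit): HEAD=exp@E [dev=B exp=E main=D topic=B]
After op 12 (checkout): HEAD=topic@B [dev=B exp=E main=D topic=B]

Answer: dev topic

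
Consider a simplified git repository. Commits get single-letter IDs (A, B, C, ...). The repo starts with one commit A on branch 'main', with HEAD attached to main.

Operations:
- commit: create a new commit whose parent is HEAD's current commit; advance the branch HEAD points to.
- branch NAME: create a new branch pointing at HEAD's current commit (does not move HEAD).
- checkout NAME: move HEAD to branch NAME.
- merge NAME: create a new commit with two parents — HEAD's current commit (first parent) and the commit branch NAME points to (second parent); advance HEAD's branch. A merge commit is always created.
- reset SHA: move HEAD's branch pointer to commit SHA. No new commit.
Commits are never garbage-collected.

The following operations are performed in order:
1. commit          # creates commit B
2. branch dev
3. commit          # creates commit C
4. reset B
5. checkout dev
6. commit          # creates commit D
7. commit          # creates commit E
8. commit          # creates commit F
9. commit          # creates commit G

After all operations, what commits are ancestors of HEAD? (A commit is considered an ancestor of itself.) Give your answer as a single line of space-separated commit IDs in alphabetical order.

After op 1 (commit): HEAD=main@B [main=B]
After op 2 (branch): HEAD=main@B [dev=B main=B]
After op 3 (commit): HEAD=main@C [dev=B main=C]
After op 4 (reset): HEAD=main@B [dev=B main=B]
After op 5 (checkout): HEAD=dev@B [dev=B main=B]
After op 6 (commit): HEAD=dev@D [dev=D main=B]
After op 7 (commit): HEAD=dev@E [dev=E main=B]
After op 8 (commit): HEAD=dev@F [dev=F main=B]
After op 9 (commit): HEAD=dev@G [dev=G main=B]

Answer: A B D E F G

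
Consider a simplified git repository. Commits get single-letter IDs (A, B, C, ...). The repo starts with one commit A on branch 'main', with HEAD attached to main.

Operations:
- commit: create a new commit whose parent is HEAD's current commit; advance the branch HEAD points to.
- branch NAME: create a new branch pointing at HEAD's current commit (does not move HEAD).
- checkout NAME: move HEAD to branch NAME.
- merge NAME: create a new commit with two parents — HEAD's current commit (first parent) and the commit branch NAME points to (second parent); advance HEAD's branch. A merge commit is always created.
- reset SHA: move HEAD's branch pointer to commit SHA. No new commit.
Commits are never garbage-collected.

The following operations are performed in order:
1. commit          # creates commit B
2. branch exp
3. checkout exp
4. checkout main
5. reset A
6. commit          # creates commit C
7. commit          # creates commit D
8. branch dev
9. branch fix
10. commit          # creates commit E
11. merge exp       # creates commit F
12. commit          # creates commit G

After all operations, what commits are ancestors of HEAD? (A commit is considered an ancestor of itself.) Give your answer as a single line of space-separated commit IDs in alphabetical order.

Answer: A B C D E F G

Derivation:
After op 1 (commit): HEAD=main@B [main=B]
After op 2 (branch): HEAD=main@B [exp=B main=B]
After op 3 (checkout): HEAD=exp@B [exp=B main=B]
After op 4 (checkout): HEAD=main@B [exp=B main=B]
After op 5 (reset): HEAD=main@A [exp=B main=A]
After op 6 (commit): HEAD=main@C [exp=B main=C]
After op 7 (commit): HEAD=main@D [exp=B main=D]
After op 8 (branch): HEAD=main@D [dev=D exp=B main=D]
After op 9 (branch): HEAD=main@D [dev=D exp=B fix=D main=D]
After op 10 (commit): HEAD=main@E [dev=D exp=B fix=D main=E]
After op 11 (merge): HEAD=main@F [dev=D exp=B fix=D main=F]
After op 12 (commit): HEAD=main@G [dev=D exp=B fix=D main=G]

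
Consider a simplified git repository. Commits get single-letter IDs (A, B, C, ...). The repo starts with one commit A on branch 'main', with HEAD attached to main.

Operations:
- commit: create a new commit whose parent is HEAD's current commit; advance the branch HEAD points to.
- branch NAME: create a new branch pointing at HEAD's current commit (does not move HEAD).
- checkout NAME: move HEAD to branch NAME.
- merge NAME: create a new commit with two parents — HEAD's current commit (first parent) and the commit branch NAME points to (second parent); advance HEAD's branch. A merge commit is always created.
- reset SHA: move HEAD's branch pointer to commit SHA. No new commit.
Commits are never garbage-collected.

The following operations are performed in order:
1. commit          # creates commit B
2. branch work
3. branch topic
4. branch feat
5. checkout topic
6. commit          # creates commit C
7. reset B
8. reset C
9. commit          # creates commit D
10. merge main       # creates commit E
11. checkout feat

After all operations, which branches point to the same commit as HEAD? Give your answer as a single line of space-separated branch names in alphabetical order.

Answer: feat main work

Derivation:
After op 1 (commit): HEAD=main@B [main=B]
After op 2 (branch): HEAD=main@B [main=B work=B]
After op 3 (branch): HEAD=main@B [main=B topic=B work=B]
After op 4 (branch): HEAD=main@B [feat=B main=B topic=B work=B]
After op 5 (checkout): HEAD=topic@B [feat=B main=B topic=B work=B]
After op 6 (commit): HEAD=topic@C [feat=B main=B topic=C work=B]
After op 7 (reset): HEAD=topic@B [feat=B main=B topic=B work=B]
After op 8 (reset): HEAD=topic@C [feat=B main=B topic=C work=B]
After op 9 (commit): HEAD=topic@D [feat=B main=B topic=D work=B]
After op 10 (merge): HEAD=topic@E [feat=B main=B topic=E work=B]
After op 11 (checkout): HEAD=feat@B [feat=B main=B topic=E work=B]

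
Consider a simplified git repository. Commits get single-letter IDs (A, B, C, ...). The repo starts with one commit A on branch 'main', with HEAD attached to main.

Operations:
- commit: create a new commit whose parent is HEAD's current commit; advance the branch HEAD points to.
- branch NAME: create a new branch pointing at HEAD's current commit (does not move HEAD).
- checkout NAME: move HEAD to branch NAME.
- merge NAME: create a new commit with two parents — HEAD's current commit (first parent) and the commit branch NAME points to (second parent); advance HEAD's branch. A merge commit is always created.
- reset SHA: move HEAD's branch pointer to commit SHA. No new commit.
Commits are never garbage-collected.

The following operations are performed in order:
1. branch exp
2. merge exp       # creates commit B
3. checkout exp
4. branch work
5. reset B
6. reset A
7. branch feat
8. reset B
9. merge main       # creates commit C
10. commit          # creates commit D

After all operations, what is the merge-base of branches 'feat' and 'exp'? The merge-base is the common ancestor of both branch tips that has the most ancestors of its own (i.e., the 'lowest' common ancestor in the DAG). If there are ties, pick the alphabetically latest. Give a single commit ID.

After op 1 (branch): HEAD=main@A [exp=A main=A]
After op 2 (merge): HEAD=main@B [exp=A main=B]
After op 3 (checkout): HEAD=exp@A [exp=A main=B]
After op 4 (branch): HEAD=exp@A [exp=A main=B work=A]
After op 5 (reset): HEAD=exp@B [exp=B main=B work=A]
After op 6 (reset): HEAD=exp@A [exp=A main=B work=A]
After op 7 (branch): HEAD=exp@A [exp=A feat=A main=B work=A]
After op 8 (reset): HEAD=exp@B [exp=B feat=A main=B work=A]
After op 9 (merge): HEAD=exp@C [exp=C feat=A main=B work=A]
After op 10 (commit): HEAD=exp@D [exp=D feat=A main=B work=A]
ancestors(feat=A): ['A']
ancestors(exp=D): ['A', 'B', 'C', 'D']
common: ['A']

Answer: A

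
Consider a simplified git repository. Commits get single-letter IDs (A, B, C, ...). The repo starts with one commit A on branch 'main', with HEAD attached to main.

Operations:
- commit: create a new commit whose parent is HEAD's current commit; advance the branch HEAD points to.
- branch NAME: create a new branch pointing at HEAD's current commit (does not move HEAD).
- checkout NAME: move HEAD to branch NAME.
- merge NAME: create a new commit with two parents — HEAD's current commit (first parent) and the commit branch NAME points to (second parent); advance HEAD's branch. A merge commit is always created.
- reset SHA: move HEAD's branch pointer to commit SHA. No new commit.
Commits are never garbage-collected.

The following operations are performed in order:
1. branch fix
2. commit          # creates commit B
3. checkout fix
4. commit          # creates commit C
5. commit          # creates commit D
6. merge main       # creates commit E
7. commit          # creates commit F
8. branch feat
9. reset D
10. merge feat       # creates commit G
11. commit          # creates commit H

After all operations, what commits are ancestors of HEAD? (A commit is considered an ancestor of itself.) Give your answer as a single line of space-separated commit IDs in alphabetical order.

After op 1 (branch): HEAD=main@A [fix=A main=A]
After op 2 (commit): HEAD=main@B [fix=A main=B]
After op 3 (checkout): HEAD=fix@A [fix=A main=B]
After op 4 (commit): HEAD=fix@C [fix=C main=B]
After op 5 (commit): HEAD=fix@D [fix=D main=B]
After op 6 (merge): HEAD=fix@E [fix=E main=B]
After op 7 (commit): HEAD=fix@F [fix=F main=B]
After op 8 (branch): HEAD=fix@F [feat=F fix=F main=B]
After op 9 (reset): HEAD=fix@D [feat=F fix=D main=B]
After op 10 (merge): HEAD=fix@G [feat=F fix=G main=B]
After op 11 (commit): HEAD=fix@H [feat=F fix=H main=B]

Answer: A B C D E F G H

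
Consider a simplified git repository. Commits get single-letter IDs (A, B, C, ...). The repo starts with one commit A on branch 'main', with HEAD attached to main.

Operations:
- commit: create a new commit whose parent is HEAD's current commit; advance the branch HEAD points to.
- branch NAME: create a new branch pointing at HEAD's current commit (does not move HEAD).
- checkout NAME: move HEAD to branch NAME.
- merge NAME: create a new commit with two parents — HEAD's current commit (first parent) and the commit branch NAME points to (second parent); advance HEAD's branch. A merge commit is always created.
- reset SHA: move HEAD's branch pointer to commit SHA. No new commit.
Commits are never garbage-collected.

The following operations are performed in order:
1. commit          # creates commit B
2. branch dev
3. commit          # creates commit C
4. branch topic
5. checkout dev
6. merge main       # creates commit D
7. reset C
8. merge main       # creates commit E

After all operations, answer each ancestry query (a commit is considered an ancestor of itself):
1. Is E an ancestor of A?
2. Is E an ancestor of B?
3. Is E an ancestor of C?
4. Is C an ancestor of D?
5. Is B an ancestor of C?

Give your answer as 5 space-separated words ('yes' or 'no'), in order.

After op 1 (commit): HEAD=main@B [main=B]
After op 2 (branch): HEAD=main@B [dev=B main=B]
After op 3 (commit): HEAD=main@C [dev=B main=C]
After op 4 (branch): HEAD=main@C [dev=B main=C topic=C]
After op 5 (checkout): HEAD=dev@B [dev=B main=C topic=C]
After op 6 (merge): HEAD=dev@D [dev=D main=C topic=C]
After op 7 (reset): HEAD=dev@C [dev=C main=C topic=C]
After op 8 (merge): HEAD=dev@E [dev=E main=C topic=C]
ancestors(A) = {A}; E in? no
ancestors(B) = {A,B}; E in? no
ancestors(C) = {A,B,C}; E in? no
ancestors(D) = {A,B,C,D}; C in? yes
ancestors(C) = {A,B,C}; B in? yes

Answer: no no no yes yes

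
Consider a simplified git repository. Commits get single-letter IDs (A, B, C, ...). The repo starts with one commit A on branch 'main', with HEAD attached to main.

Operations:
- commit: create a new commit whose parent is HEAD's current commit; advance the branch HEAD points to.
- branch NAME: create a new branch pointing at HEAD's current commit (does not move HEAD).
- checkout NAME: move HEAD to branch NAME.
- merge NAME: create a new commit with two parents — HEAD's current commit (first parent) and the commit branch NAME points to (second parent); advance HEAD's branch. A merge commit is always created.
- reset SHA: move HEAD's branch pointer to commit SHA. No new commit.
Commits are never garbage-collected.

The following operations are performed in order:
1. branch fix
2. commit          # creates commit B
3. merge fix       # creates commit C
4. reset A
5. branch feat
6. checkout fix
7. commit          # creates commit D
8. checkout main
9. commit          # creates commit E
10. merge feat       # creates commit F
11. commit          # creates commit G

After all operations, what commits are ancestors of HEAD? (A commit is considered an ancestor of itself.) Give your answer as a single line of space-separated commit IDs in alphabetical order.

Answer: A E F G

Derivation:
After op 1 (branch): HEAD=main@A [fix=A main=A]
After op 2 (commit): HEAD=main@B [fix=A main=B]
After op 3 (merge): HEAD=main@C [fix=A main=C]
After op 4 (reset): HEAD=main@A [fix=A main=A]
After op 5 (branch): HEAD=main@A [feat=A fix=A main=A]
After op 6 (checkout): HEAD=fix@A [feat=A fix=A main=A]
After op 7 (commit): HEAD=fix@D [feat=A fix=D main=A]
After op 8 (checkout): HEAD=main@A [feat=A fix=D main=A]
After op 9 (commit): HEAD=main@E [feat=A fix=D main=E]
After op 10 (merge): HEAD=main@F [feat=A fix=D main=F]
After op 11 (commit): HEAD=main@G [feat=A fix=D main=G]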